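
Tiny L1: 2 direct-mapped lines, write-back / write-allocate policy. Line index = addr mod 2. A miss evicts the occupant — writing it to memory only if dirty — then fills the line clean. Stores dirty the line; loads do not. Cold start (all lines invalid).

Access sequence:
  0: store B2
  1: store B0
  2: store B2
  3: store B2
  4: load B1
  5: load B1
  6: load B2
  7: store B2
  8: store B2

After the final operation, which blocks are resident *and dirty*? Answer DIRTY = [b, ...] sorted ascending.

DIRTY = [2]

0: W B2 → L0 miss [D]
1: W B0 → L0 miss wb→B2 [D]
2: W B2 → L0 miss wb→B0 [D]
3: W B2 → L0 hit [D]
4: R B1 → L1 miss [-]
5: R B1 → L1 hit [-]
6: R B2 → L0 hit [D]
7: W B2 → L0 hit [D]
8: W B2 → L0 hit [D]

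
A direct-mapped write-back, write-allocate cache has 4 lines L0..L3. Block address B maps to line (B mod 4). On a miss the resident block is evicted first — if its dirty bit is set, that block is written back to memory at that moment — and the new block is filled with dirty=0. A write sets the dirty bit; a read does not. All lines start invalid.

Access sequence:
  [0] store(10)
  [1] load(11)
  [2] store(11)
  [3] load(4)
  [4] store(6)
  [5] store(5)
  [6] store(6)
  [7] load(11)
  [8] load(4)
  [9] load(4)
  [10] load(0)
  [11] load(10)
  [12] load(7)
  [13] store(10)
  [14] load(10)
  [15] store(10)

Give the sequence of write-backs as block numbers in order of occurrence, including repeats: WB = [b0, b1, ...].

WB = [10, 6, 11]

0: W B10 -> L2 miss  d=D]
1: R B11 -> L3 miss  d=-]
2: W B11 -> L3 hit  d=D]
3: R B4 -> L0 miss  d=-]
4: W B6 -> L2 miss wb->B10  d=D]
5: W B5 -> L1 miss  d=D]
6: W B6 -> L2 hit  d=D]
7: R B11 -> L3 hit  d=D]
8: R B4 -> L0 hit  d=-]
9: R B4 -> L0 hit  d=-]
10: R B0 -> L0 miss  d=-]
11: R B10 -> L2 miss wb->B6  d=-]
12: R B7 -> L3 miss wb->B11  d=-]
13: W B10 -> L2 hit  d=D]
14: R B10 -> L2 hit  d=D]
15: W B10 -> L2 hit  d=D]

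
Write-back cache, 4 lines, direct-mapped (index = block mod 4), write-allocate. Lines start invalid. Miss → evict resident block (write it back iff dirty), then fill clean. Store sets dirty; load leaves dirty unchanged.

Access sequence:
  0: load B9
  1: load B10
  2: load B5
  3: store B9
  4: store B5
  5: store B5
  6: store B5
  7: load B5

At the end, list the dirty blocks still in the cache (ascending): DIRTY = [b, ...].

0: R B9 -> L1 miss  d=-]
1: R B10 -> L2 miss  d=-]
2: R B5 -> L1 miss  d=-]
3: W B9 -> L1 miss  d=D]
4: W B5 -> L1 miss wb->B9  d=D]
5: W B5 -> L1 hit  d=D]
6: W B5 -> L1 hit  d=D]
7: R B5 -> L1 hit  d=D]

DIRTY = [5]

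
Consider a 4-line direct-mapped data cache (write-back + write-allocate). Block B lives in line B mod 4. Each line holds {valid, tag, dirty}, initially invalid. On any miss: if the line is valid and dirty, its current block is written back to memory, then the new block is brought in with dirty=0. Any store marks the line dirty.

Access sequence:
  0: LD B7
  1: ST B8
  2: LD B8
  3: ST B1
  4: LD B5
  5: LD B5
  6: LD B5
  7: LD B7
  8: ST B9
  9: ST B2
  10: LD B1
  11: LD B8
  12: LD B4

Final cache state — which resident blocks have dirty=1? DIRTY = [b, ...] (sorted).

DIRTY = [2]

  0 | R B7 → L3 miss [-]
  1 | W B8 → L0 miss [D]
  2 | R B8 → L0 hit [D]
  3 | W B1 → L1 miss [D]
  4 | R B5 → L1 miss wb→B1 [-]
  5 | R B5 → L1 hit [-]
  6 | R B5 → L1 hit [-]
  7 | R B7 → L3 hit [-]
  8 | W B9 → L1 miss [D]
  9 | W B2 → L2 miss [D]
  10 | R B1 → L1 miss wb→B9 [-]
  11 | R B8 → L0 hit [D]
  12 | R B4 → L0 miss wb→B8 [-]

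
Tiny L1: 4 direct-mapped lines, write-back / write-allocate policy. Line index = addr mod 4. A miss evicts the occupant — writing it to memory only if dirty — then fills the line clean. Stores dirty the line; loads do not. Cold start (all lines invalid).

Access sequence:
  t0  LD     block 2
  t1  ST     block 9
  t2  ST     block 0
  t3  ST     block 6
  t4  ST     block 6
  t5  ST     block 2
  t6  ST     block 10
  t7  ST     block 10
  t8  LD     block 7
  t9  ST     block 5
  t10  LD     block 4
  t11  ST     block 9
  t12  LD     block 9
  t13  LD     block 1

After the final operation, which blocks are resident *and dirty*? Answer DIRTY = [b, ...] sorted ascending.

DIRTY = [10]

  0 | R B2 → L2 miss [-]
  1 | W B9 → L1 miss [D]
  2 | W B0 → L0 miss [D]
  3 | W B6 → L2 miss [D]
  4 | W B6 → L2 hit [D]
  5 | W B2 → L2 miss wb→B6 [D]
  6 | W B10 → L2 miss wb→B2 [D]
  7 | W B10 → L2 hit [D]
  8 | R B7 → L3 miss [-]
  9 | W B5 → L1 miss wb→B9 [D]
  10 | R B4 → L0 miss wb→B0 [-]
  11 | W B9 → L1 miss wb→B5 [D]
  12 | R B9 → L1 hit [D]
  13 | R B1 → L1 miss wb→B9 [-]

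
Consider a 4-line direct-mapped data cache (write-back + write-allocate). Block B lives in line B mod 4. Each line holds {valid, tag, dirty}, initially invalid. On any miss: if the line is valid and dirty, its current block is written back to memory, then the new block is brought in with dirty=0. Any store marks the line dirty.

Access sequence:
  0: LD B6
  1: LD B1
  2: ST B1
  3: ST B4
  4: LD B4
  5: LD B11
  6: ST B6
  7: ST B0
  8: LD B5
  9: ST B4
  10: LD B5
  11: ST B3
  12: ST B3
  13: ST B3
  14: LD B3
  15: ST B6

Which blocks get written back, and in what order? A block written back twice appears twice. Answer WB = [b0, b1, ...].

0: R B6 -> L2 miss  d=-]
1: R B1 -> L1 miss  d=-]
2: W B1 -> L1 hit  d=D]
3: W B4 -> L0 miss  d=D]
4: R B4 -> L0 hit  d=D]
5: R B11 -> L3 miss  d=-]
6: W B6 -> L2 hit  d=D]
7: W B0 -> L0 miss wb->B4  d=D]
8: R B5 -> L1 miss wb->B1  d=-]
9: W B4 -> L0 miss wb->B0  d=D]
10: R B5 -> L1 hit  d=-]
11: W B3 -> L3 miss  d=D]
12: W B3 -> L3 hit  d=D]
13: W B3 -> L3 hit  d=D]
14: R B3 -> L3 hit  d=D]
15: W B6 -> L2 hit  d=D]

WB = [4, 1, 0]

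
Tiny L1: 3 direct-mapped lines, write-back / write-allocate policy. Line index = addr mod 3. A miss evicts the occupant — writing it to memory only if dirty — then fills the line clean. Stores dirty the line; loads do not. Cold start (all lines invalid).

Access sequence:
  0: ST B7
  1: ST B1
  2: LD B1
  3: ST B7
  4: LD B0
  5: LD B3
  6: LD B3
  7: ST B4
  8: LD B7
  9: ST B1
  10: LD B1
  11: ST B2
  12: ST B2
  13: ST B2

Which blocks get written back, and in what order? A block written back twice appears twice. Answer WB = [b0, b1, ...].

WB = [7, 1, 7, 4]

0: W B7 -> L1 miss  d=D]
1: W B1 -> L1 miss wb->B7  d=D]
2: R B1 -> L1 hit  d=D]
3: W B7 -> L1 miss wb->B1  d=D]
4: R B0 -> L0 miss  d=-]
5: R B3 -> L0 miss  d=-]
6: R B3 -> L0 hit  d=-]
7: W B4 -> L1 miss wb->B7  d=D]
8: R B7 -> L1 miss wb->B4  d=-]
9: W B1 -> L1 miss  d=D]
10: R B1 -> L1 hit  d=D]
11: W B2 -> L2 miss  d=D]
12: W B2 -> L2 hit  d=D]
13: W B2 -> L2 hit  d=D]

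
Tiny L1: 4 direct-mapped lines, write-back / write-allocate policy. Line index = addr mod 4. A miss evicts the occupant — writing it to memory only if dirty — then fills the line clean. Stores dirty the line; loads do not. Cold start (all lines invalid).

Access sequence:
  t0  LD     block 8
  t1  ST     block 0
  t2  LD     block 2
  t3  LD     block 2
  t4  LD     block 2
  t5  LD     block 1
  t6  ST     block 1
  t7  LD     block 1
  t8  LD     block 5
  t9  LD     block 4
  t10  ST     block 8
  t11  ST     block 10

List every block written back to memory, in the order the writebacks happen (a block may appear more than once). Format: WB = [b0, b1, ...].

0: R B8 → L0 miss [-]
1: W B0 → L0 miss [D]
2: R B2 → L2 miss [-]
3: R B2 → L2 hit [-]
4: R B2 → L2 hit [-]
5: R B1 → L1 miss [-]
6: W B1 → L1 hit [D]
7: R B1 → L1 hit [D]
8: R B5 → L1 miss wb→B1 [-]
9: R B4 → L0 miss wb→B0 [-]
10: W B8 → L0 miss [D]
11: W B10 → L2 miss [D]

WB = [1, 0]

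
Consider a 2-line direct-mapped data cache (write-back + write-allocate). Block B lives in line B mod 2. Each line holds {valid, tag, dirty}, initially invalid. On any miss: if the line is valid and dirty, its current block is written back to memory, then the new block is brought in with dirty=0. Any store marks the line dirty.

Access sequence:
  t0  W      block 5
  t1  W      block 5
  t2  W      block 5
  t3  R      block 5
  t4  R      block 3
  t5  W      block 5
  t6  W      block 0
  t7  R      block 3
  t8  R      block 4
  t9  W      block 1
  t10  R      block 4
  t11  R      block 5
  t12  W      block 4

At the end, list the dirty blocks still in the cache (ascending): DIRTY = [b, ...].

  0 | W B5 → L1 miss [D]
  1 | W B5 → L1 hit [D]
  2 | W B5 → L1 hit [D]
  3 | R B5 → L1 hit [D]
  4 | R B3 → L1 miss wb→B5 [-]
  5 | W B5 → L1 miss [D]
  6 | W B0 → L0 miss [D]
  7 | R B3 → L1 miss wb→B5 [-]
  8 | R B4 → L0 miss wb→B0 [-]
  9 | W B1 → L1 miss [D]
  10 | R B4 → L0 hit [-]
  11 | R B5 → L1 miss wb→B1 [-]
  12 | W B4 → L0 hit [D]

DIRTY = [4]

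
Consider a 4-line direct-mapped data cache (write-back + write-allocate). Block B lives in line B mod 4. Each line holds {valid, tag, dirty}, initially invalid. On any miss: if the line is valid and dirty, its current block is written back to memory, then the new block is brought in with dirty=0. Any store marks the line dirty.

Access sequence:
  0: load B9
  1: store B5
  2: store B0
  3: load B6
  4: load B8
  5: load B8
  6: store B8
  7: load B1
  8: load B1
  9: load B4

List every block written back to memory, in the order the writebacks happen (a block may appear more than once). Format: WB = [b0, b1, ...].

0: R B9 → L1 miss [-]
1: W B5 → L1 miss [D]
2: W B0 → L0 miss [D]
3: R B6 → L2 miss [-]
4: R B8 → L0 miss wb→B0 [-]
5: R B8 → L0 hit [-]
6: W B8 → L0 hit [D]
7: R B1 → L1 miss wb→B5 [-]
8: R B1 → L1 hit [-]
9: R B4 → L0 miss wb→B8 [-]

WB = [0, 5, 8]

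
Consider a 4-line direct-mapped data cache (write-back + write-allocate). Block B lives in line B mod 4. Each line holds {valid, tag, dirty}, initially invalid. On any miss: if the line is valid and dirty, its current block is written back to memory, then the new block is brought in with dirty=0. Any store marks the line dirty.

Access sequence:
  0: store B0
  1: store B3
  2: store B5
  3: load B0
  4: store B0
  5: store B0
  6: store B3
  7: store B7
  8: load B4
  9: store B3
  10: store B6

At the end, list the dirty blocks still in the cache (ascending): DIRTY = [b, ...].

DIRTY = [3, 5, 6]

0: W B0 → L0 miss [D]
1: W B3 → L3 miss [D]
2: W B5 → L1 miss [D]
3: R B0 → L0 hit [D]
4: W B0 → L0 hit [D]
5: W B0 → L0 hit [D]
6: W B3 → L3 hit [D]
7: W B7 → L3 miss wb→B3 [D]
8: R B4 → L0 miss wb→B0 [-]
9: W B3 → L3 miss wb→B7 [D]
10: W B6 → L2 miss [D]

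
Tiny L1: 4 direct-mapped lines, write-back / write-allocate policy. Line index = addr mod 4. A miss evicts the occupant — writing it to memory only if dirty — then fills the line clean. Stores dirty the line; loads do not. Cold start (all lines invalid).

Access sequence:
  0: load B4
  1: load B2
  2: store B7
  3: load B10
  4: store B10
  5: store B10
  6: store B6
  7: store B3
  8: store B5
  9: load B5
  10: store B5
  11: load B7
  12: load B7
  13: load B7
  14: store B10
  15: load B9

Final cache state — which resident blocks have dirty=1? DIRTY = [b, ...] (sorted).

DIRTY = [10]

  0 | R B4 → L0 miss [-]
  1 | R B2 → L2 miss [-]
  2 | W B7 → L3 miss [D]
  3 | R B10 → L2 miss [-]
  4 | W B10 → L2 hit [D]
  5 | W B10 → L2 hit [D]
  6 | W B6 → L2 miss wb→B10 [D]
  7 | W B3 → L3 miss wb→B7 [D]
  8 | W B5 → L1 miss [D]
  9 | R B5 → L1 hit [D]
  10 | W B5 → L1 hit [D]
  11 | R B7 → L3 miss wb→B3 [-]
  12 | R B7 → L3 hit [-]
  13 | R B7 → L3 hit [-]
  14 | W B10 → L2 miss wb→B6 [D]
  15 | R B9 → L1 miss wb→B5 [-]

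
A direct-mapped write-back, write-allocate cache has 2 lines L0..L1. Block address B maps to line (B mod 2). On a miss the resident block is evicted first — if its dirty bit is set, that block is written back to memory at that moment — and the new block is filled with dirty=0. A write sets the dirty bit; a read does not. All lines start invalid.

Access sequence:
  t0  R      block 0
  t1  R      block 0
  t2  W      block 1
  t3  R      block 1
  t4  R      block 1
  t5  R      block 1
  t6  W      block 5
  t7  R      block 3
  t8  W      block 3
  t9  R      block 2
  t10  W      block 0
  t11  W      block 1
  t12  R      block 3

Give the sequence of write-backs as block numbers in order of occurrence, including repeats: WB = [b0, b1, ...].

WB = [1, 5, 3, 1]

  0 | R B0 → L0 miss [-]
  1 | R B0 → L0 hit [-]
  2 | W B1 → L1 miss [D]
  3 | R B1 → L1 hit [D]
  4 | R B1 → L1 hit [D]
  5 | R B1 → L1 hit [D]
  6 | W B5 → L1 miss wb→B1 [D]
  7 | R B3 → L1 miss wb→B5 [-]
  8 | W B3 → L1 hit [D]
  9 | R B2 → L0 miss [-]
  10 | W B0 → L0 miss [D]
  11 | W B1 → L1 miss wb→B3 [D]
  12 | R B3 → L1 miss wb→B1 [-]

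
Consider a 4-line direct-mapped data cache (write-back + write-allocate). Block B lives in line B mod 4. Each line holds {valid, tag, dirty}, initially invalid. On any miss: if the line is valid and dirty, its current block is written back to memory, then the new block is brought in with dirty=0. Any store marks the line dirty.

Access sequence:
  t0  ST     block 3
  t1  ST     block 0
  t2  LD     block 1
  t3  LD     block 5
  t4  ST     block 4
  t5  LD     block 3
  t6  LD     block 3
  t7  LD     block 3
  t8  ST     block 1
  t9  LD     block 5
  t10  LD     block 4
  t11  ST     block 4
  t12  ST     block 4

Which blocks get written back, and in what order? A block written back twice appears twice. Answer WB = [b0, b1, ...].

WB = [0, 1]

  0 | W B3 → L3 miss [D]
  1 | W B0 → L0 miss [D]
  2 | R B1 → L1 miss [-]
  3 | R B5 → L1 miss [-]
  4 | W B4 → L0 miss wb→B0 [D]
  5 | R B3 → L3 hit [D]
  6 | R B3 → L3 hit [D]
  7 | R B3 → L3 hit [D]
  8 | W B1 → L1 miss [D]
  9 | R B5 → L1 miss wb→B1 [-]
  10 | R B4 → L0 hit [D]
  11 | W B4 → L0 hit [D]
  12 | W B4 → L0 hit [D]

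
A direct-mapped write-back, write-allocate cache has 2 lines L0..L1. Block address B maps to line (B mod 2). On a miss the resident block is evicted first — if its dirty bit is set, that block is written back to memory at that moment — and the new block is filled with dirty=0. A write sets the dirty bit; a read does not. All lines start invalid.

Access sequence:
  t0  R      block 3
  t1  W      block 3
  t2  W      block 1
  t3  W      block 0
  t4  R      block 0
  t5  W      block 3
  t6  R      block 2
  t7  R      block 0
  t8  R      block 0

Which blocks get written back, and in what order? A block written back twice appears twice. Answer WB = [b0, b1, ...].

WB = [3, 1, 0]

  0 | R B3 → L1 miss [-]
  1 | W B3 → L1 hit [D]
  2 | W B1 → L1 miss wb→B3 [D]
  3 | W B0 → L0 miss [D]
  4 | R B0 → L0 hit [D]
  5 | W B3 → L1 miss wb→B1 [D]
  6 | R B2 → L0 miss wb→B0 [-]
  7 | R B0 → L0 miss [-]
  8 | R B0 → L0 hit [-]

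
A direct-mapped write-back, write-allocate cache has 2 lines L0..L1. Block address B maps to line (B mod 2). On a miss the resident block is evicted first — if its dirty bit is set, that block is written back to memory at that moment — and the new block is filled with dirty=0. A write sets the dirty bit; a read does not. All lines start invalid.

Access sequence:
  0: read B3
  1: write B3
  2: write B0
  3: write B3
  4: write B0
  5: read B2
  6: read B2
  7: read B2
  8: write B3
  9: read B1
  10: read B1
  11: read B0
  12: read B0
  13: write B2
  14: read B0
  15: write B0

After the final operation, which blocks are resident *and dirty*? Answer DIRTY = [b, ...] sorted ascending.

DIRTY = [0]

0: R B3 -> L1 miss  d=-]
1: W B3 -> L1 hit  d=D]
2: W B0 -> L0 miss  d=D]
3: W B3 -> L1 hit  d=D]
4: W B0 -> L0 hit  d=D]
5: R B2 -> L0 miss wb->B0  d=-]
6: R B2 -> L0 hit  d=-]
7: R B2 -> L0 hit  d=-]
8: W B3 -> L1 hit  d=D]
9: R B1 -> L1 miss wb->B3  d=-]
10: R B1 -> L1 hit  d=-]
11: R B0 -> L0 miss  d=-]
12: R B0 -> L0 hit  d=-]
13: W B2 -> L0 miss  d=D]
14: R B0 -> L0 miss wb->B2  d=-]
15: W B0 -> L0 hit  d=D]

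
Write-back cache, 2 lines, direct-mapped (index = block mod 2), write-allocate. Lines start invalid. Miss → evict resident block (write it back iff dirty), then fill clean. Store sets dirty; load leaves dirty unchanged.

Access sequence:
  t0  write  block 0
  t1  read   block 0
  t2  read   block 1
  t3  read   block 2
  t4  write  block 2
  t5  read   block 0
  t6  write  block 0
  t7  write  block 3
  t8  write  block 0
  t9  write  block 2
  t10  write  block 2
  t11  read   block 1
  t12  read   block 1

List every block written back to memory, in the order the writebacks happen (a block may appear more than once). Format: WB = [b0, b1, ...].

WB = [0, 2, 0, 3]

  0 | W B0 → L0 miss [D]
  1 | R B0 → L0 hit [D]
  2 | R B1 → L1 miss [-]
  3 | R B2 → L0 miss wb→B0 [-]
  4 | W B2 → L0 hit [D]
  5 | R B0 → L0 miss wb→B2 [-]
  6 | W B0 → L0 hit [D]
  7 | W B3 → L1 miss [D]
  8 | W B0 → L0 hit [D]
  9 | W B2 → L0 miss wb→B0 [D]
  10 | W B2 → L0 hit [D]
  11 | R B1 → L1 miss wb→B3 [-]
  12 | R B1 → L1 hit [-]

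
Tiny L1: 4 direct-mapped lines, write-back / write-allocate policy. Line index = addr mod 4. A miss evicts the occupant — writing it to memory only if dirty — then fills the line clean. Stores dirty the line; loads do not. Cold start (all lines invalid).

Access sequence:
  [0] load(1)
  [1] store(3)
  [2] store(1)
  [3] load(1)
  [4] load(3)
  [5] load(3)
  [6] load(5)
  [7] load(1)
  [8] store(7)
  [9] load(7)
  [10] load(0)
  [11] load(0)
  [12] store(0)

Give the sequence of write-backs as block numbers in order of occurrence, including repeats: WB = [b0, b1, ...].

WB = [1, 3]

0: R B1 -> L1 miss  d=-]
1: W B3 -> L3 miss  d=D]
2: W B1 -> L1 hit  d=D]
3: R B1 -> L1 hit  d=D]
4: R B3 -> L3 hit  d=D]
5: R B3 -> L3 hit  d=D]
6: R B5 -> L1 miss wb->B1  d=-]
7: R B1 -> L1 miss  d=-]
8: W B7 -> L3 miss wb->B3  d=D]
9: R B7 -> L3 hit  d=D]
10: R B0 -> L0 miss  d=-]
11: R B0 -> L0 hit  d=-]
12: W B0 -> L0 hit  d=D]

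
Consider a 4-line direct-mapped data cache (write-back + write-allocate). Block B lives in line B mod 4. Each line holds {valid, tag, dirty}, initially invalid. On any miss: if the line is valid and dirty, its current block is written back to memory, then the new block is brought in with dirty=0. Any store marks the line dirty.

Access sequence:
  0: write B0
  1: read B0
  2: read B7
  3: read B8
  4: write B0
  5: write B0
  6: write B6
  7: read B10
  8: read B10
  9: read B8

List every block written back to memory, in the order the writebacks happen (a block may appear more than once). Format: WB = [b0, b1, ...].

0: W B0 → L0 miss [D]
1: R B0 → L0 hit [D]
2: R B7 → L3 miss [-]
3: R B8 → L0 miss wb→B0 [-]
4: W B0 → L0 miss [D]
5: W B0 → L0 hit [D]
6: W B6 → L2 miss [D]
7: R B10 → L2 miss wb→B6 [-]
8: R B10 → L2 hit [-]
9: R B8 → L0 miss wb→B0 [-]

WB = [0, 6, 0]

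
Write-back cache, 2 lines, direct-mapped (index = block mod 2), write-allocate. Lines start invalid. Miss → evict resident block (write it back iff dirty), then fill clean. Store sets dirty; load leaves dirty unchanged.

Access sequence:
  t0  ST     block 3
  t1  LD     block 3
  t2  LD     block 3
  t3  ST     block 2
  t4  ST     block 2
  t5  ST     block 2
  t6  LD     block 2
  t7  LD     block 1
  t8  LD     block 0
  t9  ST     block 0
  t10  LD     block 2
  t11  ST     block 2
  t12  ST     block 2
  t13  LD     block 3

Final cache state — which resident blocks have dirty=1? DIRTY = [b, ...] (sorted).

  0 | W B3 → L1 miss [D]
  1 | R B3 → L1 hit [D]
  2 | R B3 → L1 hit [D]
  3 | W B2 → L0 miss [D]
  4 | W B2 → L0 hit [D]
  5 | W B2 → L0 hit [D]
  6 | R B2 → L0 hit [D]
  7 | R B1 → L1 miss wb→B3 [-]
  8 | R B0 → L0 miss wb→B2 [-]
  9 | W B0 → L0 hit [D]
  10 | R B2 → L0 miss wb→B0 [-]
  11 | W B2 → L0 hit [D]
  12 | W B2 → L0 hit [D]
  13 | R B3 → L1 miss [-]

DIRTY = [2]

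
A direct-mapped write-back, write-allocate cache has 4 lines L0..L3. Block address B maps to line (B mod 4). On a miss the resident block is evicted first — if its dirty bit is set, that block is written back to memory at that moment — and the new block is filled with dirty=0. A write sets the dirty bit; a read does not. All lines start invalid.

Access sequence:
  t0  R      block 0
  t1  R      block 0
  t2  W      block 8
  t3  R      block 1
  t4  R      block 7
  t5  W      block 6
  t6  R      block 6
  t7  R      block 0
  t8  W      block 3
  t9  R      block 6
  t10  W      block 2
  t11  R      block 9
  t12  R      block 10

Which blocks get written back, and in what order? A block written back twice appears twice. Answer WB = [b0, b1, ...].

WB = [8, 6, 2]

  0 | R B0 → L0 miss [-]
  1 | R B0 → L0 hit [-]
  2 | W B8 → L0 miss [D]
  3 | R B1 → L1 miss [-]
  4 | R B7 → L3 miss [-]
  5 | W B6 → L2 miss [D]
  6 | R B6 → L2 hit [D]
  7 | R B0 → L0 miss wb→B8 [-]
  8 | W B3 → L3 miss [D]
  9 | R B6 → L2 hit [D]
  10 | W B2 → L2 miss wb→B6 [D]
  11 | R B9 → L1 miss [-]
  12 | R B10 → L2 miss wb→B2 [-]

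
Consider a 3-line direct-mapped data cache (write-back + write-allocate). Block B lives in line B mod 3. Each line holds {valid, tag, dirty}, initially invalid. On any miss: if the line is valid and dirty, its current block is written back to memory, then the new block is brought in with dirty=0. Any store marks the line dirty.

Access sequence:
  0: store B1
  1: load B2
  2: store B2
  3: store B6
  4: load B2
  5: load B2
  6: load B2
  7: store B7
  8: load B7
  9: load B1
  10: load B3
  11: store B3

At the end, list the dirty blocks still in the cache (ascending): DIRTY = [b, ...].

DIRTY = [2, 3]

0: W B1 -> L1 miss  d=D]
1: R B2 -> L2 miss  d=-]
2: W B2 -> L2 hit  d=D]
3: W B6 -> L0 miss  d=D]
4: R B2 -> L2 hit  d=D]
5: R B2 -> L2 hit  d=D]
6: R B2 -> L2 hit  d=D]
7: W B7 -> L1 miss wb->B1  d=D]
8: R B7 -> L1 hit  d=D]
9: R B1 -> L1 miss wb->B7  d=-]
10: R B3 -> L0 miss wb->B6  d=-]
11: W B3 -> L0 hit  d=D]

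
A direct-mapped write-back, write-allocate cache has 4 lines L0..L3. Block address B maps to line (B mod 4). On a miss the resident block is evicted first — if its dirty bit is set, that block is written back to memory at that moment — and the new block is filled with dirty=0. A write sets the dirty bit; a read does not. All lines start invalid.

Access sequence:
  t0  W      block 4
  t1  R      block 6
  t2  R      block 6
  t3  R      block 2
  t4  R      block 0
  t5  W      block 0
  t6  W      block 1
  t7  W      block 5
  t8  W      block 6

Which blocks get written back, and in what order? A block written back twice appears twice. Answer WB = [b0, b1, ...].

0: W B4 -> L0 miss  d=D]
1: R B6 -> L2 miss  d=-]
2: R B6 -> L2 hit  d=-]
3: R B2 -> L2 miss  d=-]
4: R B0 -> L0 miss wb->B4  d=-]
5: W B0 -> L0 hit  d=D]
6: W B1 -> L1 miss  d=D]
7: W B5 -> L1 miss wb->B1  d=D]
8: W B6 -> L2 miss  d=D]

WB = [4, 1]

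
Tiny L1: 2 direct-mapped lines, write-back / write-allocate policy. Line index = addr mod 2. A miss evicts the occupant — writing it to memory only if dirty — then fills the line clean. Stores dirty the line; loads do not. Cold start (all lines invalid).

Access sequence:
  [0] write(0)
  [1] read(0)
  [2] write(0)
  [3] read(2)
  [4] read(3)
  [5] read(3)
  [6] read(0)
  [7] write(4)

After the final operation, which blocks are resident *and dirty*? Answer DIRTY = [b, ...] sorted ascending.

DIRTY = [4]

0: W B0 -> L0 miss  d=D]
1: R B0 -> L0 hit  d=D]
2: W B0 -> L0 hit  d=D]
3: R B2 -> L0 miss wb->B0  d=-]
4: R B3 -> L1 miss  d=-]
5: R B3 -> L1 hit  d=-]
6: R B0 -> L0 miss  d=-]
7: W B4 -> L0 miss  d=D]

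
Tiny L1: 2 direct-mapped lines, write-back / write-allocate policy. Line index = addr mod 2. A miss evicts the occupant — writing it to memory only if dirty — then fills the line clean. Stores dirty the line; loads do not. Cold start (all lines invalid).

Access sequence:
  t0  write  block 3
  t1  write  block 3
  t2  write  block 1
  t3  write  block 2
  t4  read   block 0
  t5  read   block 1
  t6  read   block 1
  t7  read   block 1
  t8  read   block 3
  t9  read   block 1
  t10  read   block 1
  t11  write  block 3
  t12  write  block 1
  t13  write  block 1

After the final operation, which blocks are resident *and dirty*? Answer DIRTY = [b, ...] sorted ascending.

0: W B3 -> L1 miss  d=D]
1: W B3 -> L1 hit  d=D]
2: W B1 -> L1 miss wb->B3  d=D]
3: W B2 -> L0 miss  d=D]
4: R B0 -> L0 miss wb->B2  d=-]
5: R B1 -> L1 hit  d=D]
6: R B1 -> L1 hit  d=D]
7: R B1 -> L1 hit  d=D]
8: R B3 -> L1 miss wb->B1  d=-]
9: R B1 -> L1 miss  d=-]
10: R B1 -> L1 hit  d=-]
11: W B3 -> L1 miss  d=D]
12: W B1 -> L1 miss wb->B3  d=D]
13: W B1 -> L1 hit  d=D]

DIRTY = [1]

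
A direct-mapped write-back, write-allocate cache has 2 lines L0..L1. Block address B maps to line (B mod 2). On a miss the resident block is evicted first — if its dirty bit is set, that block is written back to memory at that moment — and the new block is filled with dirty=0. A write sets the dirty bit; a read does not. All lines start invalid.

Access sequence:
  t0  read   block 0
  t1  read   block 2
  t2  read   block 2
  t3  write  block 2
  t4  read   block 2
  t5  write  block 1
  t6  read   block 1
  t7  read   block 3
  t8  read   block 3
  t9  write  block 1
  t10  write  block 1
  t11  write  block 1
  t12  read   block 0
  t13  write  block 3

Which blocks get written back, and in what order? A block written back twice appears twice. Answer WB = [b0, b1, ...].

0: R B0 -> L0 miss  d=-]
1: R B2 -> L0 miss  d=-]
2: R B2 -> L0 hit  d=-]
3: W B2 -> L0 hit  d=D]
4: R B2 -> L0 hit  d=D]
5: W B1 -> L1 miss  d=D]
6: R B1 -> L1 hit  d=D]
7: R B3 -> L1 miss wb->B1  d=-]
8: R B3 -> L1 hit  d=-]
9: W B1 -> L1 miss  d=D]
10: W B1 -> L1 hit  d=D]
11: W B1 -> L1 hit  d=D]
12: R B0 -> L0 miss wb->B2  d=-]
13: W B3 -> L1 miss wb->B1  d=D]

WB = [1, 2, 1]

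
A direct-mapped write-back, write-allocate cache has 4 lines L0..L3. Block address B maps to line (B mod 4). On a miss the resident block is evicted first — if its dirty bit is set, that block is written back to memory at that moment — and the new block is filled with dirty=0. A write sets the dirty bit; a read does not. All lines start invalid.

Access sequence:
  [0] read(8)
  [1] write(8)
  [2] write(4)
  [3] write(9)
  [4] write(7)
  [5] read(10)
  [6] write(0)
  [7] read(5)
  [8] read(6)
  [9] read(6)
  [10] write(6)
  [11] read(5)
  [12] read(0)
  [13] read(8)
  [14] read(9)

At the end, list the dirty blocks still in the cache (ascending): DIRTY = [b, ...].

  0 | R B8 → L0 miss [-]
  1 | W B8 → L0 hit [D]
  2 | W B4 → L0 miss wb→B8 [D]
  3 | W B9 → L1 miss [D]
  4 | W B7 → L3 miss [D]
  5 | R B10 → L2 miss [-]
  6 | W B0 → L0 miss wb→B4 [D]
  7 | R B5 → L1 miss wb→B9 [-]
  8 | R B6 → L2 miss [-]
  9 | R B6 → L2 hit [-]
  10 | W B6 → L2 hit [D]
  11 | R B5 → L1 hit [-]
  12 | R B0 → L0 hit [D]
  13 | R B8 → L0 miss wb→B0 [-]
  14 | R B9 → L1 miss [-]

DIRTY = [6, 7]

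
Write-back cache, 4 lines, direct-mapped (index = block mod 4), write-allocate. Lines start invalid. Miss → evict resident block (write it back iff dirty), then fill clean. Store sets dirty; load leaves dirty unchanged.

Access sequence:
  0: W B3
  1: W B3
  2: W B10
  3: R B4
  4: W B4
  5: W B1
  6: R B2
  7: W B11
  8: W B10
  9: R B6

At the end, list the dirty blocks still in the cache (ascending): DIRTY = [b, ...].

0: W B3 → L3 miss [D]
1: W B3 → L3 hit [D]
2: W B10 → L2 miss [D]
3: R B4 → L0 miss [-]
4: W B4 → L0 hit [D]
5: W B1 → L1 miss [D]
6: R B2 → L2 miss wb→B10 [-]
7: W B11 → L3 miss wb→B3 [D]
8: W B10 → L2 miss [D]
9: R B6 → L2 miss wb→B10 [-]

DIRTY = [1, 4, 11]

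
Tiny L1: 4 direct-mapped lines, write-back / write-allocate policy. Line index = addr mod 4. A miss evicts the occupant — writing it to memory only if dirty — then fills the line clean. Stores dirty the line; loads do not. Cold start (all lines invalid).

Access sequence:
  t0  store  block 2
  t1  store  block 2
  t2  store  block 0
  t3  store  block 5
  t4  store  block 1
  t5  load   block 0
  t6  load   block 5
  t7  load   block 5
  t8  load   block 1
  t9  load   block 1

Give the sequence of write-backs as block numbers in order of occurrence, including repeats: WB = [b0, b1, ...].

WB = [5, 1]

0: W B2 → L2 miss [D]
1: W B2 → L2 hit [D]
2: W B0 → L0 miss [D]
3: W B5 → L1 miss [D]
4: W B1 → L1 miss wb→B5 [D]
5: R B0 → L0 hit [D]
6: R B5 → L1 miss wb→B1 [-]
7: R B5 → L1 hit [-]
8: R B1 → L1 miss [-]
9: R B1 → L1 hit [-]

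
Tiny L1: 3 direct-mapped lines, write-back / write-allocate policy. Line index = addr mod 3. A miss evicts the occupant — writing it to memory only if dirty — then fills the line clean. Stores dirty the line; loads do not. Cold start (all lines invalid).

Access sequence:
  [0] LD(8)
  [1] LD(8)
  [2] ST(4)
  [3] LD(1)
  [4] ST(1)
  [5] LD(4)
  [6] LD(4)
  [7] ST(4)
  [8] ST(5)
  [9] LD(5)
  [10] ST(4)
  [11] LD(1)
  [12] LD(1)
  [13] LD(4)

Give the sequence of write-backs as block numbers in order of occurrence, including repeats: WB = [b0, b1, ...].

  0 | R B8 → L2 miss [-]
  1 | R B8 → L2 hit [-]
  2 | W B4 → L1 miss [D]
  3 | R B1 → L1 miss wb→B4 [-]
  4 | W B1 → L1 hit [D]
  5 | R B4 → L1 miss wb→B1 [-]
  6 | R B4 → L1 hit [-]
  7 | W B4 → L1 hit [D]
  8 | W B5 → L2 miss [D]
  9 | R B5 → L2 hit [D]
  10 | W B4 → L1 hit [D]
  11 | R B1 → L1 miss wb→B4 [-]
  12 | R B1 → L1 hit [-]
  13 | R B4 → L1 miss [-]

WB = [4, 1, 4]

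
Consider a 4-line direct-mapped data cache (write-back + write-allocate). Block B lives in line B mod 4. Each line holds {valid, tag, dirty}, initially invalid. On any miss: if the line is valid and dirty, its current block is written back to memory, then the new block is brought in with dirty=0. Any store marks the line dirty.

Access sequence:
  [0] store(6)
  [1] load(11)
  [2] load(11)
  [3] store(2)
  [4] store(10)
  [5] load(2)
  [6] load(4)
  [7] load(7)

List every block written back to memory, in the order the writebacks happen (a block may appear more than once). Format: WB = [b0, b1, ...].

WB = [6, 2, 10]

0: W B6 -> L2 miss  d=D]
1: R B11 -> L3 miss  d=-]
2: R B11 -> L3 hit  d=-]
3: W B2 -> L2 miss wb->B6  d=D]
4: W B10 -> L2 miss wb->B2  d=D]
5: R B2 -> L2 miss wb->B10  d=-]
6: R B4 -> L0 miss  d=-]
7: R B7 -> L3 miss  d=-]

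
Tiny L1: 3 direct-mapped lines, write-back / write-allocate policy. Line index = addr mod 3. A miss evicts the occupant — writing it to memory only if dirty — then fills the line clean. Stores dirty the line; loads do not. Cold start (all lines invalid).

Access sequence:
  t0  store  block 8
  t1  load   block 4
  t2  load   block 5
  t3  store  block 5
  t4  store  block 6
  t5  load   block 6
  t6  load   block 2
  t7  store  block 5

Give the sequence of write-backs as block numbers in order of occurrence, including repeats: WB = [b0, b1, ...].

WB = [8, 5]

  0 | W B8 → L2 miss [D]
  1 | R B4 → L1 miss [-]
  2 | R B5 → L2 miss wb→B8 [-]
  3 | W B5 → L2 hit [D]
  4 | W B6 → L0 miss [D]
  5 | R B6 → L0 hit [D]
  6 | R B2 → L2 miss wb→B5 [-]
  7 | W B5 → L2 miss [D]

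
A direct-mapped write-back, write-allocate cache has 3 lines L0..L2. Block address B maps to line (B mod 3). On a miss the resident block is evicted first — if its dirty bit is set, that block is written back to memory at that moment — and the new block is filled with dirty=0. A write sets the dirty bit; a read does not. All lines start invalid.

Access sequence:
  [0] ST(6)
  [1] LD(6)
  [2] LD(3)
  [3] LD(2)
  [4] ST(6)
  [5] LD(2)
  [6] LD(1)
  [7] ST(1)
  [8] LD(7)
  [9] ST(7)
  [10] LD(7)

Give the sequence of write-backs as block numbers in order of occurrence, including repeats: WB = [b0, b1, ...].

0: W B6 → L0 miss [D]
1: R B6 → L0 hit [D]
2: R B3 → L0 miss wb→B6 [-]
3: R B2 → L2 miss [-]
4: W B6 → L0 miss [D]
5: R B2 → L2 hit [-]
6: R B1 → L1 miss [-]
7: W B1 → L1 hit [D]
8: R B7 → L1 miss wb→B1 [-]
9: W B7 → L1 hit [D]
10: R B7 → L1 hit [D]

WB = [6, 1]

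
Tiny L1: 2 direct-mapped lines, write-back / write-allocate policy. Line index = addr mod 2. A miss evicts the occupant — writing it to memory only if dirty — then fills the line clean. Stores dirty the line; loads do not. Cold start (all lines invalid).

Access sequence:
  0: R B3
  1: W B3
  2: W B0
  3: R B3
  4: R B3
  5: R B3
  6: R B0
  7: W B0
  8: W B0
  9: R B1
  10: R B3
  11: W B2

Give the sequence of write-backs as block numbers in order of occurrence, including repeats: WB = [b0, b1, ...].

WB = [3, 0]

0: R B3 -> L1 miss  d=-]
1: W B3 -> L1 hit  d=D]
2: W B0 -> L0 miss  d=D]
3: R B3 -> L1 hit  d=D]
4: R B3 -> L1 hit  d=D]
5: R B3 -> L1 hit  d=D]
6: R B0 -> L0 hit  d=D]
7: W B0 -> L0 hit  d=D]
8: W B0 -> L0 hit  d=D]
9: R B1 -> L1 miss wb->B3  d=-]
10: R B3 -> L1 miss  d=-]
11: W B2 -> L0 miss wb->B0  d=D]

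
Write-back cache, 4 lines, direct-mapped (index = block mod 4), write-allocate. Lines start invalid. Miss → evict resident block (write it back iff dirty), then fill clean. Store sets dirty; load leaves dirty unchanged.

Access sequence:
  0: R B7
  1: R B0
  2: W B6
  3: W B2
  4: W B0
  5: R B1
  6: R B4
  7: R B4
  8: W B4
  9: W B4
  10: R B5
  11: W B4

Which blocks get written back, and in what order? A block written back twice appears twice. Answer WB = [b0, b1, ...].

WB = [6, 0]

0: R B7 → L3 miss [-]
1: R B0 → L0 miss [-]
2: W B6 → L2 miss [D]
3: W B2 → L2 miss wb→B6 [D]
4: W B0 → L0 hit [D]
5: R B1 → L1 miss [-]
6: R B4 → L0 miss wb→B0 [-]
7: R B4 → L0 hit [-]
8: W B4 → L0 hit [D]
9: W B4 → L0 hit [D]
10: R B5 → L1 miss [-]
11: W B4 → L0 hit [D]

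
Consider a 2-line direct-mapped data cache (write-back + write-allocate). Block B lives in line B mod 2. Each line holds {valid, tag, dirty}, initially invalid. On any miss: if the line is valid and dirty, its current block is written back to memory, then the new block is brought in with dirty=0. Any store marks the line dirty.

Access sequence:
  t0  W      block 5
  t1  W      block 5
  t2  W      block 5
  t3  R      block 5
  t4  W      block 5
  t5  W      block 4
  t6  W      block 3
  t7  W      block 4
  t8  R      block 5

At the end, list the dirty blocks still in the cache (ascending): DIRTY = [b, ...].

DIRTY = [4]

0: W B5 → L1 miss [D]
1: W B5 → L1 hit [D]
2: W B5 → L1 hit [D]
3: R B5 → L1 hit [D]
4: W B5 → L1 hit [D]
5: W B4 → L0 miss [D]
6: W B3 → L1 miss wb→B5 [D]
7: W B4 → L0 hit [D]
8: R B5 → L1 miss wb→B3 [-]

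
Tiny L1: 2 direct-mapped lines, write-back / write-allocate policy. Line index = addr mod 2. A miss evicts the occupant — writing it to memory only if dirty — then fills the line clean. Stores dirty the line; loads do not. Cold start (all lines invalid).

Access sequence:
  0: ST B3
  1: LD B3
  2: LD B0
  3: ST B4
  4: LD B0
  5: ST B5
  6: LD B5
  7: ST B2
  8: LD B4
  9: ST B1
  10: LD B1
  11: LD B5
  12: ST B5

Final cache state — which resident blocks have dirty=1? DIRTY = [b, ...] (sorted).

DIRTY = [5]

0: W B3 -> L1 miss  d=D]
1: R B3 -> L1 hit  d=D]
2: R B0 -> L0 miss  d=-]
3: W B4 -> L0 miss  d=D]
4: R B0 -> L0 miss wb->B4  d=-]
5: W B5 -> L1 miss wb->B3  d=D]
6: R B5 -> L1 hit  d=D]
7: W B2 -> L0 miss  d=D]
8: R B4 -> L0 miss wb->B2  d=-]
9: W B1 -> L1 miss wb->B5  d=D]
10: R B1 -> L1 hit  d=D]
11: R B5 -> L1 miss wb->B1  d=-]
12: W B5 -> L1 hit  d=D]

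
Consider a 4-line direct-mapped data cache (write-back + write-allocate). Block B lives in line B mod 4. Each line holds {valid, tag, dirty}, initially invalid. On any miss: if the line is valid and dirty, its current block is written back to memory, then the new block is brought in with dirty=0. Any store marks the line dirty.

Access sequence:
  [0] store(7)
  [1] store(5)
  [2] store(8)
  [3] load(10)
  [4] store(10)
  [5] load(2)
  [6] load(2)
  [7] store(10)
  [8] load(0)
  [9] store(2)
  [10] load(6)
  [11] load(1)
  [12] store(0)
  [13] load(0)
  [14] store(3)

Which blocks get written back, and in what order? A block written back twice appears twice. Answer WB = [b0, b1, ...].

WB = [10, 8, 10, 2, 5, 7]

  0 | W B7 → L3 miss [D]
  1 | W B5 → L1 miss [D]
  2 | W B8 → L0 miss [D]
  3 | R B10 → L2 miss [-]
  4 | W B10 → L2 hit [D]
  5 | R B2 → L2 miss wb→B10 [-]
  6 | R B2 → L2 hit [-]
  7 | W B10 → L2 miss [D]
  8 | R B0 → L0 miss wb→B8 [-]
  9 | W B2 → L2 miss wb→B10 [D]
  10 | R B6 → L2 miss wb→B2 [-]
  11 | R B1 → L1 miss wb→B5 [-]
  12 | W B0 → L0 hit [D]
  13 | R B0 → L0 hit [D]
  14 | W B3 → L3 miss wb→B7 [D]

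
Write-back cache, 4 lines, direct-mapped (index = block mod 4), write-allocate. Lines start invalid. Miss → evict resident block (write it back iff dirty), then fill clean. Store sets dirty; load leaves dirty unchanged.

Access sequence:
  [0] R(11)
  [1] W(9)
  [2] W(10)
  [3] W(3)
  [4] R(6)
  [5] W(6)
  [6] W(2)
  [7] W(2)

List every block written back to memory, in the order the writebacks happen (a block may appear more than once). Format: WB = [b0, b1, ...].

0: R B11 → L3 miss [-]
1: W B9 → L1 miss [D]
2: W B10 → L2 miss [D]
3: W B3 → L3 miss [D]
4: R B6 → L2 miss wb→B10 [-]
5: W B6 → L2 hit [D]
6: W B2 → L2 miss wb→B6 [D]
7: W B2 → L2 hit [D]

WB = [10, 6]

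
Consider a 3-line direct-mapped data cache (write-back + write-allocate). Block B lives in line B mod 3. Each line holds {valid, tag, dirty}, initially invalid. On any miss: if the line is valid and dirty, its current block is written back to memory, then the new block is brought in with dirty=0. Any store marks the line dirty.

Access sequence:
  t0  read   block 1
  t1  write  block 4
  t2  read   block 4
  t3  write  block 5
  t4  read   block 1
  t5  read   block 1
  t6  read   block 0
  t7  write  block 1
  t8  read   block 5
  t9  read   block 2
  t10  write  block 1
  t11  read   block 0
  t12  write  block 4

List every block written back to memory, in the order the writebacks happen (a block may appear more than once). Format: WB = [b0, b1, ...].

WB = [4, 5, 1]

  0 | R B1 → L1 miss [-]
  1 | W B4 → L1 miss [D]
  2 | R B4 → L1 hit [D]
  3 | W B5 → L2 miss [D]
  4 | R B1 → L1 miss wb→B4 [-]
  5 | R B1 → L1 hit [-]
  6 | R B0 → L0 miss [-]
  7 | W B1 → L1 hit [D]
  8 | R B5 → L2 hit [D]
  9 | R B2 → L2 miss wb→B5 [-]
  10 | W B1 → L1 hit [D]
  11 | R B0 → L0 hit [-]
  12 | W B4 → L1 miss wb→B1 [D]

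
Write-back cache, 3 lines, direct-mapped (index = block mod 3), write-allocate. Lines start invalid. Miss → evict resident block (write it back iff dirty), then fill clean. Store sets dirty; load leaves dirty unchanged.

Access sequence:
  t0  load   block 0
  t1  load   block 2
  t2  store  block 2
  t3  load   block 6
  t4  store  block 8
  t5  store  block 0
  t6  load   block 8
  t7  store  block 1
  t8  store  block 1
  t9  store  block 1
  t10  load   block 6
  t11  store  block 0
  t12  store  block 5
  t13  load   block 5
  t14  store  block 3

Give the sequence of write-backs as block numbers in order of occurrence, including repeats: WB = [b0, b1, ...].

  0 | R B0 → L0 miss [-]
  1 | R B2 → L2 miss [-]
  2 | W B2 → L2 hit [D]
  3 | R B6 → L0 miss [-]
  4 | W B8 → L2 miss wb→B2 [D]
  5 | W B0 → L0 miss [D]
  6 | R B8 → L2 hit [D]
  7 | W B1 → L1 miss [D]
  8 | W B1 → L1 hit [D]
  9 | W B1 → L1 hit [D]
  10 | R B6 → L0 miss wb→B0 [-]
  11 | W B0 → L0 miss [D]
  12 | W B5 → L2 miss wb→B8 [D]
  13 | R B5 → L2 hit [D]
  14 | W B3 → L0 miss wb→B0 [D]

WB = [2, 0, 8, 0]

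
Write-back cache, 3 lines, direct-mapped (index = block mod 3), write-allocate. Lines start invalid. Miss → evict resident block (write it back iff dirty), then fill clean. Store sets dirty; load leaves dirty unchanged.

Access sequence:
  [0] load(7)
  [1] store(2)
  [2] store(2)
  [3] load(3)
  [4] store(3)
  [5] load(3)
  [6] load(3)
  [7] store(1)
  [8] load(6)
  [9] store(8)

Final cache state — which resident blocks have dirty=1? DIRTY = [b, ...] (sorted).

DIRTY = [1, 8]

0: R B7 → L1 miss [-]
1: W B2 → L2 miss [D]
2: W B2 → L2 hit [D]
3: R B3 → L0 miss [-]
4: W B3 → L0 hit [D]
5: R B3 → L0 hit [D]
6: R B3 → L0 hit [D]
7: W B1 → L1 miss [D]
8: R B6 → L0 miss wb→B3 [-]
9: W B8 → L2 miss wb→B2 [D]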